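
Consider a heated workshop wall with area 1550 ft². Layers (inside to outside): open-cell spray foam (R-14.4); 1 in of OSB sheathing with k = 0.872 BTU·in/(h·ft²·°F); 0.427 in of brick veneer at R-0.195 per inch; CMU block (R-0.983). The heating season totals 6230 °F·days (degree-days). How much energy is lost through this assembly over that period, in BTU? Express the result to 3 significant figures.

14000000 BTU

1/0.872 = 1.147
0.427 × 0.195 = 0.08327
R_total = 14.4 + 1.147 + 0.08327 + 0.983 = 16.61 ft²·°F·h/BTU
E = A × HDD × 24 / R = 1550 × 6230 × 24 / 16.61 = 13950000 BTU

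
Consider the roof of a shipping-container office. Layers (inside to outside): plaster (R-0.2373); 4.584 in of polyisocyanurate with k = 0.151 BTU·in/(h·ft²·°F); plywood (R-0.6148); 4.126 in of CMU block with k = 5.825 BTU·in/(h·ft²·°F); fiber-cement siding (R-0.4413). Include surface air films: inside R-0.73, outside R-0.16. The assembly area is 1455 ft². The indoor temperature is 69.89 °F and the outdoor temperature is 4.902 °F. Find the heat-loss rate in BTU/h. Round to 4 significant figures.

2844 BTU/h

4.584/0.151 = 30.358
4.126/5.825 = 0.70833
R_total = 0.73 + 0.2373 + 30.358 + 0.6148 + 0.70833 + 0.4413 + 0.16 = 33.249 ft²·°F·h/BTU
Q = A·ΔT/R = 1455 × (69.89 − 4.902) / 33.249 = 2843.9 BTU/h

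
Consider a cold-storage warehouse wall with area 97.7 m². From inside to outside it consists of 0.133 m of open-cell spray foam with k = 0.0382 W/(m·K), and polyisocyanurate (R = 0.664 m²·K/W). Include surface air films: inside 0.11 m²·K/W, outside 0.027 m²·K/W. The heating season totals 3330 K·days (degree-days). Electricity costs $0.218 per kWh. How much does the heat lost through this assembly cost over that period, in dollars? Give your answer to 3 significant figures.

397 dollars

0.133/0.0382 = 3.482
R_total = 0.11 + 3.482 + 0.664 + 0.027 = 4.283 m²·K/W
E = A × HDD × 24 / R / 1000 = 97.7 × 3330 × 24 / 4.283 / 1000 = 1823 kWh
Cost = 1823 × 0.218 = $397.5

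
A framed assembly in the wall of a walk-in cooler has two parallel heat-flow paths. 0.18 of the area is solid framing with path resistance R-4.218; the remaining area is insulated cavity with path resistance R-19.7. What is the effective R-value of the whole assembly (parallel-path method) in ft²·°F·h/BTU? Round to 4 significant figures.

11.86 ft²·°F·h/BTU

U_eff = 0.82/19.7 + 0.18/4.218 = 0.041624 + 0.042674 = 0.084299
R_eff = 1/U_eff = 11.863 ft²·°F·h/BTU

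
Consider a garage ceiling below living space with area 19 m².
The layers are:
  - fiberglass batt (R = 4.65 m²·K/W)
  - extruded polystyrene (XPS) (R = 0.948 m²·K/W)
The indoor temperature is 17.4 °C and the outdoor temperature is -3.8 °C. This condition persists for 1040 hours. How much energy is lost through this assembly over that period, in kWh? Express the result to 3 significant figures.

74.8 kWh

R_total = 4.65 + 0.948 = 5.598 m²·K/W
Q = 19 × (17.4 − (-3.8)) / 5.598 = 71.95 W
E = 71.95 W × 1040 h / 1000 = 74.83 kWh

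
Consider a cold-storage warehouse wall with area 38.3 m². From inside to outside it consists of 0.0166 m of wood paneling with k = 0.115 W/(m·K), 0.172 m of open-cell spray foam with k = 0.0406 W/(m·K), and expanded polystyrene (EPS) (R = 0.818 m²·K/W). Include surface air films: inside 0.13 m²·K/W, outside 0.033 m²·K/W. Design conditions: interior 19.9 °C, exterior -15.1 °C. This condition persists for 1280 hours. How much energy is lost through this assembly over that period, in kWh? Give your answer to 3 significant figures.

320 kWh

0.0166/0.115 = 0.1443
0.172/0.0406 = 4.236
R_total = 0.13 + 0.1443 + 4.236 + 0.818 + 0.033 = 5.362 m²·K/W
Q = 38.3 × (19.9 − (-15.1)) / 5.362 = 250 W
E = 250 W × 1280 h / 1000 = 320 kWh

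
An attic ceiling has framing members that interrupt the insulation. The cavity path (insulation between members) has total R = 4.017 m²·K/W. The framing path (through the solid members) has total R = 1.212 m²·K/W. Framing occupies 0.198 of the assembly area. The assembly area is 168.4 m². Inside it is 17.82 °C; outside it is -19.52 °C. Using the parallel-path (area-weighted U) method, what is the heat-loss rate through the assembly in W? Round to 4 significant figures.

U_eff = 0.802/4.017 + 0.198/1.212 = 0.19965 + 0.16337 = 0.36302
R_eff = 1/U_eff = 2.7547 m²·K/W
Q = 168.4 × (17.82 − (-19.52)) / 2.7547 = 2282.7 W

2283 W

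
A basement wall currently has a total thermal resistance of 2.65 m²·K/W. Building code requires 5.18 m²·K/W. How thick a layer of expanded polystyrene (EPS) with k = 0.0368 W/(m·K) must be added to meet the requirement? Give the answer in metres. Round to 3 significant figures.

ΔR = 5.18 − 2.65 = 2.53 m²·K/W
L = ΔR × k = 2.53 × 0.0368 = 0.0931 m

0.0931 m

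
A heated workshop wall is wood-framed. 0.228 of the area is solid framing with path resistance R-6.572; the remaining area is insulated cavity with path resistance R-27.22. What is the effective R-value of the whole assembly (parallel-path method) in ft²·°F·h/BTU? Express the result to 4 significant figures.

U_eff = 0.772/27.22 + 0.228/6.572 = 0.028361 + 0.034693 = 0.063054
R_eff = 1/U_eff = 15.859 ft²·°F·h/BTU

15.86 ft²·°F·h/BTU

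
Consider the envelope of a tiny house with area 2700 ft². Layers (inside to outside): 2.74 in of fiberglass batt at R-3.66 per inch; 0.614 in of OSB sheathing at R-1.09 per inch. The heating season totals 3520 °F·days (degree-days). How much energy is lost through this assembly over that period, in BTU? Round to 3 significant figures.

2.74 × 3.66 = 10.03
0.614 × 1.09 = 0.6693
R_total = 10.03 + 0.6693 = 10.7 ft²·°F·h/BTU
E = A × HDD × 24 / R = 2700 × 3520 × 24 / 10.7 = 21320000 BTU

21300000 BTU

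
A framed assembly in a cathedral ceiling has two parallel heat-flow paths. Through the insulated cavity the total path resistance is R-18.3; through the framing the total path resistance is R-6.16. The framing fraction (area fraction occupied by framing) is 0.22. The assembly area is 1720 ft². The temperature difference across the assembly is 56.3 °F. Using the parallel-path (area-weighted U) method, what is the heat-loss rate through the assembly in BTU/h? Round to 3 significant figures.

7590 BTU/h

U_eff = 0.78/18.3 + 0.22/6.16 = 0.04262 + 0.03571 = 0.07834
R_eff = 1/U_eff = 12.77 ft²·°F·h/BTU
Q = 1720 × 56.3 / 12.77 = 7586 BTU/h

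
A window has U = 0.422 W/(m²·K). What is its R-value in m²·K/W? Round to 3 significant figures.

R = 1/U = 1/0.422 = 2.37

2.37 m²·K/W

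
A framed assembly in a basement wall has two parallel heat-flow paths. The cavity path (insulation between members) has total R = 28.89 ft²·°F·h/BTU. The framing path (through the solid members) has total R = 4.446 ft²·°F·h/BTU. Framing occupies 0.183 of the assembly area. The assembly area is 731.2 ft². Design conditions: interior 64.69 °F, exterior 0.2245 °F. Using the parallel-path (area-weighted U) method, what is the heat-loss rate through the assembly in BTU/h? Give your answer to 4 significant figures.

3273 BTU/h

U_eff = 0.817/28.89 + 0.183/4.446 = 0.02828 + 0.041161 = 0.06944
R_eff = 1/U_eff = 14.401 ft²·°F·h/BTU
Q = 731.2 × (64.69 − 0.2245) / 14.401 = 3273.2 BTU/h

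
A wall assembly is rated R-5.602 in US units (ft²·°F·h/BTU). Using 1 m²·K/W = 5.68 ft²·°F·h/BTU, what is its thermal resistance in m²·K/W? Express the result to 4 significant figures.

0.9863 m²·K/W

R_SI = 5.602/5.68 = 0.98627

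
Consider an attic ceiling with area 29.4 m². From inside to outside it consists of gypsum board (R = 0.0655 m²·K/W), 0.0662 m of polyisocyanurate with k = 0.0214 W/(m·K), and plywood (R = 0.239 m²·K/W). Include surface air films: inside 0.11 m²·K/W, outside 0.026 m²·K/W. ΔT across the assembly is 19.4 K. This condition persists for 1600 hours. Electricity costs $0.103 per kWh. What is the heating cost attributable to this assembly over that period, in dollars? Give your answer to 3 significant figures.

0.0662/0.0214 = 3.093
R_total = 0.11 + 0.0655 + 3.093 + 0.239 + 0.026 = 3.534 m²·K/W
Q = 29.4 × 19.4 / 3.534 = 161.4 W
E = 161.4 W × 1600 h / 1000 = 258.2 kWh
Cost = 258.2 × 0.103 = $26.6

26.6 dollars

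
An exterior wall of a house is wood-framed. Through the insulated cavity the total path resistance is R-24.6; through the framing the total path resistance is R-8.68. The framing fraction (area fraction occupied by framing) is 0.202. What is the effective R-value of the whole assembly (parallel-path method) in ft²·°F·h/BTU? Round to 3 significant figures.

17.9 ft²·°F·h/BTU

U_eff = 0.798/24.6 + 0.202/8.68 = 0.03244 + 0.02327 = 0.05571
R_eff = 1/U_eff = 17.95 ft²·°F·h/BTU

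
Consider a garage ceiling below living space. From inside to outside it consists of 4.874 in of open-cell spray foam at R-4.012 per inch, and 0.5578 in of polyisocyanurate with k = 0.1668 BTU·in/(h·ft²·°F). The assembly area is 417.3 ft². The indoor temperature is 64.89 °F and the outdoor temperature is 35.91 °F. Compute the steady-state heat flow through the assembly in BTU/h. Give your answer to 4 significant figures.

4.874 × 4.012 = 19.554
0.5578/0.1668 = 3.3441
R_total = 19.554 + 3.3441 = 22.899 ft²·°F·h/BTU
Q = A·ΔT/R = 417.3 × (64.89 − 35.91) / 22.899 = 528.13 BTU/h

528.1 BTU/h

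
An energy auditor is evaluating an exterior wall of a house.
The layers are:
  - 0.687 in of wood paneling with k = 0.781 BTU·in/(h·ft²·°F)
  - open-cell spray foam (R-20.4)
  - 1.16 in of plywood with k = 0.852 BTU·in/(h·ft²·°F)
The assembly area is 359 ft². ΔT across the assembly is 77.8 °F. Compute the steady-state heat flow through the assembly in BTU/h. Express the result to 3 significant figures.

1230 BTU/h

0.687/0.781 = 0.8796
1.16/0.852 = 1.362
R_total = 0.8796 + 20.4 + 1.362 = 22.64 ft²·°F·h/BTU
Q = A·ΔT/R = 359 × 77.8 / 22.64 = 1234 BTU/h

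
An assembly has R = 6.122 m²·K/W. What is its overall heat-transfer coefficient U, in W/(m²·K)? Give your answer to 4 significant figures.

0.1633 W/(m²·K)

U = 1/R = 1/6.122 = 0.16335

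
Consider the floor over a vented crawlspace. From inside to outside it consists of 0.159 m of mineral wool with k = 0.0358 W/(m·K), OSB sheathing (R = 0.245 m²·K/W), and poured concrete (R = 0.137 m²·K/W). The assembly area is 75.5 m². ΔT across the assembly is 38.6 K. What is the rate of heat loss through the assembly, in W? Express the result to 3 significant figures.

604 W

0.159/0.0358 = 4.441
R_total = 4.441 + 0.245 + 0.137 = 4.823 m²·K/W
Q = A·ΔT/R = 75.5 × 38.6 / 4.823 = 604.2 W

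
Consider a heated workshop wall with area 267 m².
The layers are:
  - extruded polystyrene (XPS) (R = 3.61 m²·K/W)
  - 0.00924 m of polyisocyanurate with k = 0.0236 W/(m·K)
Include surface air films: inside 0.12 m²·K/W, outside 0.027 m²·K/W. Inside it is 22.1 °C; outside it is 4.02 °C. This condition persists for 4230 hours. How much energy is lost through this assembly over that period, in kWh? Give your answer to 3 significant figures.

4920 kWh

0.00924/0.0236 = 0.3915
R_total = 0.12 + 3.61 + 0.3915 + 0.027 = 4.149 m²·K/W
Q = 267 × (22.1 − 4.02) / 4.149 = 1164 W
E = 1164 W × 4230 h / 1000 = 4922 kWh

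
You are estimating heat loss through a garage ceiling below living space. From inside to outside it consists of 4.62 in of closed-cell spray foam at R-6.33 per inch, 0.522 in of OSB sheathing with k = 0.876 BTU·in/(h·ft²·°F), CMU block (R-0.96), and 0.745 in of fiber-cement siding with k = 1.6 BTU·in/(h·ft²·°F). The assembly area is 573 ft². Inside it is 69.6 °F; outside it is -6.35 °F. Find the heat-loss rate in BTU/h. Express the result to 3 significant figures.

1390 BTU/h

4.62 × 6.33 = 29.24
0.522/0.876 = 0.5959
0.745/1.6 = 0.4656
R_total = 29.24 + 0.5959 + 0.96 + 0.4656 = 31.27 ft²·°F·h/BTU
Q = A·ΔT/R = 573 × (69.6 − (-6.35)) / 31.27 = 1392 BTU/h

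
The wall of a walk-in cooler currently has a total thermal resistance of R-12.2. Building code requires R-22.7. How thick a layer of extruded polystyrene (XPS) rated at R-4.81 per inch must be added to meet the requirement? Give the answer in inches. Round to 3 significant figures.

ΔR = 22.7 − 12.2 = 10.5 ft²·°F·h/BTU
L = ΔR / (R/in) = 10.5/4.81 = 2.183 in

2.18 in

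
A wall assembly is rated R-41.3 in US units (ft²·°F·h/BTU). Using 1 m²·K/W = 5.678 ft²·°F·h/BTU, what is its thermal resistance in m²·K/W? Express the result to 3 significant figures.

R_SI = 41.3/5.678 = 7.274

7.27 m²·K/W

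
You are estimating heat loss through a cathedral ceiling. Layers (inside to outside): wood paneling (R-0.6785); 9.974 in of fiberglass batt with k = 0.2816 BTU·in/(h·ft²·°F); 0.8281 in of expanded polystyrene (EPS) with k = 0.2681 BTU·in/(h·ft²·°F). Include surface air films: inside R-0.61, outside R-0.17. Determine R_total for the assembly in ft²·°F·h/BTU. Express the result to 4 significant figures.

9.974/0.2816 = 35.419
0.8281/0.2681 = 3.0888
R_total = 0.61 + 0.6785 + 35.419 + 3.0888 + 0.17 = 39.966 ft²·°F·h/BTU

39.97 ft²·°F·h/BTU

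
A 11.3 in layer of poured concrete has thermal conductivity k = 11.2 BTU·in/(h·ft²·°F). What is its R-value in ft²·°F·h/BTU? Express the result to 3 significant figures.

1.01 ft²·°F·h/BTU

R = L/k = 11.3/11.2 = 1.009 ft²·°F·h/BTU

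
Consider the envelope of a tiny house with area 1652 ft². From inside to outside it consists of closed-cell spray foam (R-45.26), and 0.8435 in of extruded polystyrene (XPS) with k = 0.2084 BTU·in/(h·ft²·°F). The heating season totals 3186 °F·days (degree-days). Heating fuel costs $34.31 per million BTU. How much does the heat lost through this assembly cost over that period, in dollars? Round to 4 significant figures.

87.90 dollars

0.8435/0.2084 = 4.0475
R_total = 45.26 + 4.0475 = 49.308 ft²·°F·h/BTU
E = A × HDD × 24 / R = 1652 × 3186 × 24 / 49.308 = 2561900 BTU
Cost = 2561900/10⁶ × 34.31 = $87.897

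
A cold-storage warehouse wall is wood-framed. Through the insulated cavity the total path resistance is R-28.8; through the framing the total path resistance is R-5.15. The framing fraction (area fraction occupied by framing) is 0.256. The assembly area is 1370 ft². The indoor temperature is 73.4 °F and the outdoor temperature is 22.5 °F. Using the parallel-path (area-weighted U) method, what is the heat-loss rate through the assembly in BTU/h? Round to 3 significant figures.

U_eff = 0.744/28.8 + 0.256/5.15 = 0.02583 + 0.04971 = 0.07554
R_eff = 1/U_eff = 13.24 ft²·°F·h/BTU
Q = 1370 × (73.4 − 22.5) / 13.24 = 5268 BTU/h

5270 BTU/h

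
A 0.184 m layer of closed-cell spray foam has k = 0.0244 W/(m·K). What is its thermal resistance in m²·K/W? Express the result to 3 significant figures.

7.54 m²·K/W

R = L/k = 0.184/0.0244 = 7.541 m²·K/W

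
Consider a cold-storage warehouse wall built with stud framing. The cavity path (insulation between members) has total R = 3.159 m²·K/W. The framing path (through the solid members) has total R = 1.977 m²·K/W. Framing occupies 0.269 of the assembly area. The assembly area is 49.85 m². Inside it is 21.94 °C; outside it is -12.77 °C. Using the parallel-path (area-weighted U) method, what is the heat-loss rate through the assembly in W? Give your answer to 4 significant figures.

635.8 W

U_eff = 0.731/3.159 + 0.269/1.977 = 0.2314 + 0.13606 = 0.36747
R_eff = 1/U_eff = 2.7213 m²·K/W
Q = 49.85 × (21.94 − (-12.77)) / 2.7213 = 635.83 W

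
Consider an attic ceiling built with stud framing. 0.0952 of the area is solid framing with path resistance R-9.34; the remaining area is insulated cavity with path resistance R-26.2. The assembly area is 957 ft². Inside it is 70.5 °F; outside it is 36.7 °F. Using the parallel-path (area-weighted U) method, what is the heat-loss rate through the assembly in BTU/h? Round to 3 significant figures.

1450 BTU/h

U_eff = 0.9048/26.2 + 0.0952/9.34 = 0.03453 + 0.01019 = 0.04473
R_eff = 1/U_eff = 22.36 ft²·°F·h/BTU
Q = 957 × (70.5 − 36.7) / 22.36 = 1447 BTU/h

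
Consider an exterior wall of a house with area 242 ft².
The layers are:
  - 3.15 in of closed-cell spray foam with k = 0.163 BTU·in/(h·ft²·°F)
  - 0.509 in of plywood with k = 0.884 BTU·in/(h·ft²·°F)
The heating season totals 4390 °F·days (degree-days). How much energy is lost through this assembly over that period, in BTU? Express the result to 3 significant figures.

1280000 BTU

3.15/0.163 = 19.33
0.509/0.884 = 0.5758
R_total = 19.33 + 0.5758 = 19.9 ft²·°F·h/BTU
E = A × HDD × 24 / R = 242 × 4390 × 24 / 19.9 = 1281000 BTU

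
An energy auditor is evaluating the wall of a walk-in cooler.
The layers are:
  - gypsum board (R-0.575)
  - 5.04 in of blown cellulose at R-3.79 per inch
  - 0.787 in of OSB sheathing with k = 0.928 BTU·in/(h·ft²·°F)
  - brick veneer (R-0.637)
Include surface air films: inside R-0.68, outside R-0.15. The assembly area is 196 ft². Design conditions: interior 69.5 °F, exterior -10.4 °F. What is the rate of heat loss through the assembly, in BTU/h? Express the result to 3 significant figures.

712 BTU/h

5.04 × 3.79 = 19.1
0.787/0.928 = 0.8481
R_total = 0.68 + 0.575 + 19.1 + 0.8481 + 0.637 + 0.15 = 21.99 ft²·°F·h/BTU
Q = A·ΔT/R = 196 × (69.5 − (-10.4)) / 21.99 = 712.1 BTU/h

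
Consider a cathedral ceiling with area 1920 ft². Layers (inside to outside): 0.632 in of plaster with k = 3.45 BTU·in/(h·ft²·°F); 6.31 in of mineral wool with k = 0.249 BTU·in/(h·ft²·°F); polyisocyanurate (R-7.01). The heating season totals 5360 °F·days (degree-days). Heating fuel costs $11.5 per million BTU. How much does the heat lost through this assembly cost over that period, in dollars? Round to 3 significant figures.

0.632/3.45 = 0.1832
6.31/0.249 = 25.34
R_total = 0.1832 + 25.34 + 7.01 = 32.53 ft²·°F·h/BTU
E = A × HDD × 24 / R = 1920 × 5360 × 24 / 32.53 = 7592000 BTU
Cost = 7592000/10⁶ × 11.5 = $87.3

87.3 dollars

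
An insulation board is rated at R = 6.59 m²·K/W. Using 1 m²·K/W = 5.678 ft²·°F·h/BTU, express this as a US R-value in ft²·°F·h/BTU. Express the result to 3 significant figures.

37.4 ft²·°F·h/BTU

R_US = 6.59 × 5.678 = 37.42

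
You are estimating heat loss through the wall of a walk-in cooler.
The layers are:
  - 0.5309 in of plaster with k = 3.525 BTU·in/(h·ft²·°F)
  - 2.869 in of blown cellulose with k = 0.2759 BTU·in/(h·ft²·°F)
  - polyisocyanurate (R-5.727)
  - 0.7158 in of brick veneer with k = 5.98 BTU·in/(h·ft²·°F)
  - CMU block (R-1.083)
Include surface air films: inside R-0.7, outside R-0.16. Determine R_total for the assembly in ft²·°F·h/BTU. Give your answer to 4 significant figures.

18.34 ft²·°F·h/BTU

0.5309/3.525 = 0.15061
2.869/0.2759 = 10.399
0.7158/5.98 = 0.1197
R_total = 0.7 + 0.15061 + 10.399 + 5.727 + 0.1197 + 1.083 + 0.16 = 18.339 ft²·°F·h/BTU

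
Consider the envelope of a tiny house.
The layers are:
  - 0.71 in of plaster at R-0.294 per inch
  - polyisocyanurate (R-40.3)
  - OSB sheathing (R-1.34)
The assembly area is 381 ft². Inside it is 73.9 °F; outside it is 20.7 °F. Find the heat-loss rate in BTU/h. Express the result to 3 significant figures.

484 BTU/h

0.71 × 0.294 = 0.2087
R_total = 0.2087 + 40.3 + 1.34 = 41.85 ft²·°F·h/BTU
Q = A·ΔT/R = 381 × (73.9 − 20.7) / 41.85 = 484.3 BTU/h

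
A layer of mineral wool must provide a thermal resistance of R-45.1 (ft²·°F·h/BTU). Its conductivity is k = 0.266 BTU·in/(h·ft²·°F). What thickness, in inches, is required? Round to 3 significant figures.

L = R × k = 45.1 × 0.266 = 12 in

12.0 in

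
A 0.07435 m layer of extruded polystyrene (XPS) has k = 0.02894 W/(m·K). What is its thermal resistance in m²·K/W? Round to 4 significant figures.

R = L/k = 0.07435/0.02894 = 2.5691 m²·K/W

2.569 m²·K/W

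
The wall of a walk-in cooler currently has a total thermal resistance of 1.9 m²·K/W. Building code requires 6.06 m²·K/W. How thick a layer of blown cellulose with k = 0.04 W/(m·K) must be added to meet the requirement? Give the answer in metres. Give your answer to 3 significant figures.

ΔR = 6.06 − 1.9 = 4.16 m²·K/W
L = ΔR × k = 4.16 × 0.04 = 0.1664 m

0.166 m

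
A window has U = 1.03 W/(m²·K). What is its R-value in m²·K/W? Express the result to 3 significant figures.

0.971 m²·K/W

R = 1/U = 1/1.03 = 0.9709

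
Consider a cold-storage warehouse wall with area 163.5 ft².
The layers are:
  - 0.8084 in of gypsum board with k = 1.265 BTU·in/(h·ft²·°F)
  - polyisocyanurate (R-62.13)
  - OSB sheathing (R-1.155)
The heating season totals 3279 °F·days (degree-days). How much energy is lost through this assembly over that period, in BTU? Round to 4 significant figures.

201300 BTU

0.8084/1.265 = 0.63905
R_total = 0.63905 + 62.13 + 1.155 = 63.924 ft²·°F·h/BTU
E = A × HDD × 24 / R = 163.5 × 3279 × 24 / 63.924 = 201280 BTU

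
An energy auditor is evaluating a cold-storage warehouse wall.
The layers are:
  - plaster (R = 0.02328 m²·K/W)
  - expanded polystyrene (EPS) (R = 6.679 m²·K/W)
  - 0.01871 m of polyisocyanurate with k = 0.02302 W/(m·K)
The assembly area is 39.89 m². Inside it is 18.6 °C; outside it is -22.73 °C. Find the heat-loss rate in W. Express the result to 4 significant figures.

0.01871/0.02302 = 0.81277
R_total = 0.02328 + 6.679 + 0.81277 = 7.5151 m²·K/W
Q = A·ΔT/R = 39.89 × (18.6 − (-22.73)) / 7.5151 = 219.38 W

219.4 W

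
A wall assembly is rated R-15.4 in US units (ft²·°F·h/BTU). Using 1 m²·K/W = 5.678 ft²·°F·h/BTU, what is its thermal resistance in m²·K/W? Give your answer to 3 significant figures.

2.71 m²·K/W

R_SI = 15.4/5.678 = 2.712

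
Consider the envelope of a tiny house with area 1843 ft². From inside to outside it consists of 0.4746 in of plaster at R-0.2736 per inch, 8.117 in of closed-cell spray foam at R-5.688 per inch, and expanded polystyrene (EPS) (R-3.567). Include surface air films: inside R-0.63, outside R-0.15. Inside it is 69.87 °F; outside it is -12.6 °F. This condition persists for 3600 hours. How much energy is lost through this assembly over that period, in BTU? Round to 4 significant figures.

0.4746 × 0.2736 = 0.12985
8.117 × 5.688 = 46.169
R_total = 0.63 + 0.12985 + 46.169 + 3.567 + 0.15 = 50.646 ft²·°F·h/BTU
Q = 1843 × (69.87 − (-12.6)) / 50.646 = 3001 BTU/h
E = 3001 × 3600 = 10804000 BTU

10800000 BTU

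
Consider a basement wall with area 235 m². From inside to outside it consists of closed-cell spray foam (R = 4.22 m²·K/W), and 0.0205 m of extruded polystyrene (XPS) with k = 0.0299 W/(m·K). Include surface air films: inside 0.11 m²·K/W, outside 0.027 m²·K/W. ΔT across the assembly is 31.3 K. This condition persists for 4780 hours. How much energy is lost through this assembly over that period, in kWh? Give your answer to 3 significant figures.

0.0205/0.0299 = 0.6856
R_total = 0.11 + 4.22 + 0.6856 + 0.027 = 5.043 m²·K/W
Q = 235 × 31.3 / 5.043 = 1459 W
E = 1459 W × 4780 h / 1000 = 6972 kWh

6970 kWh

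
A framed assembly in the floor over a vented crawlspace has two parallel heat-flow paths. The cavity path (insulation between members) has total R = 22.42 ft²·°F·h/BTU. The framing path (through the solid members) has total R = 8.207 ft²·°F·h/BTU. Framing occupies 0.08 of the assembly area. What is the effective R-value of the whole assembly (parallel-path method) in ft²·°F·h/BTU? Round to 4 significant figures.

19.69 ft²·°F·h/BTU

U_eff = 0.92/22.42 + 0.08/8.207 = 0.041035 + 0.0097478 = 0.050783
R_eff = 1/U_eff = 19.692 ft²·°F·h/BTU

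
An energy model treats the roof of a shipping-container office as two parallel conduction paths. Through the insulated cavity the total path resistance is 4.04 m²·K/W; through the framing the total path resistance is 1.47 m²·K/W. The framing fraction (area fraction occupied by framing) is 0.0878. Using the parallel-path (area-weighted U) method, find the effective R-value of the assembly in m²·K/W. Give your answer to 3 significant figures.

U_eff = 0.9122/4.04 + 0.0878/1.47 = 0.2258 + 0.05973 = 0.2855
R_eff = 1/U_eff = 3.502 m²·K/W

3.50 m²·K/W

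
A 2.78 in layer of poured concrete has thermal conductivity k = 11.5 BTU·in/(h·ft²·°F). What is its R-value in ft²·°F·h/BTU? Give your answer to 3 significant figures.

R = L/k = 2.78/11.5 = 0.2417 ft²·°F·h/BTU

0.242 ft²·°F·h/BTU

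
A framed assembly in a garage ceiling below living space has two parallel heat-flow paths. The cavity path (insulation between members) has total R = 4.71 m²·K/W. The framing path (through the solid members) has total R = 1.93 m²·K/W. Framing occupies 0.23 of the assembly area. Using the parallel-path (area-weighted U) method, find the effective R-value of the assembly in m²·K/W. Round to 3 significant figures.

3.54 m²·K/W

U_eff = 0.77/4.71 + 0.23/1.93 = 0.1635 + 0.1192 = 0.2827
R_eff = 1/U_eff = 3.538 m²·K/W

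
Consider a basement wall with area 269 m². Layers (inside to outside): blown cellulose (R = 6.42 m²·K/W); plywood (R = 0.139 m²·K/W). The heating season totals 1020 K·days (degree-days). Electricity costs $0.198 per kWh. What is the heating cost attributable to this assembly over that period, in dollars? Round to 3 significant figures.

R_total = 6.42 + 0.139 = 6.559 m²·K/W
E = A × HDD × 24 / R / 1000 = 269 × 1020 × 24 / 6.559 / 1000 = 1004 kWh
Cost = 1004 × 0.198 = $198.8

199 dollars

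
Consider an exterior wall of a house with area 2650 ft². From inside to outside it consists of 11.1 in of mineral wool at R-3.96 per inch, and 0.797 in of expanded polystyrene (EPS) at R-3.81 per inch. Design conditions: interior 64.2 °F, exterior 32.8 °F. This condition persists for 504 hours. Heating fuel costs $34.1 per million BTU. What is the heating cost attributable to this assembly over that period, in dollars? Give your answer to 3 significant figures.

30.4 dollars

11.1 × 3.96 = 43.96
0.797 × 3.81 = 3.037
R_total = 43.96 + 3.037 = 46.99 ft²·°F·h/BTU
Q = 2650 × (64.2 − 32.8) / 46.99 = 1771 BTU/h
E = 1771 × 504 = 892400 BTU
Cost = 892400/10⁶ × 34.1 = $30.43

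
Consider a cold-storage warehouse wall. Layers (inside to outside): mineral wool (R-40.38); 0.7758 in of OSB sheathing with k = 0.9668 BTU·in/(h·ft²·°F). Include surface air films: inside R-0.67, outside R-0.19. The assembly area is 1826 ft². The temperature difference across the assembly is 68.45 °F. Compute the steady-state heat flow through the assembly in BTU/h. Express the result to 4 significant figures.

0.7758/0.9668 = 0.80244
R_total = 0.67 + 40.38 + 0.80244 + 0.19 = 42.042 ft²·°F·h/BTU
Q = A·ΔT/R = 1826 × 68.45 / 42.042 = 2972.9 BTU/h

2973 BTU/h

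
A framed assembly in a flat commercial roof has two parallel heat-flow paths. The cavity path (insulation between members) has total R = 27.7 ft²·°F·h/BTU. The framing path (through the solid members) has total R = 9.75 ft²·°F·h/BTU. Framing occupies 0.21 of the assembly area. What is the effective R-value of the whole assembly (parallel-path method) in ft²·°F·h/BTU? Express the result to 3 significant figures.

20.0 ft²·°F·h/BTU

U_eff = 0.79/27.7 + 0.21/9.75 = 0.02852 + 0.02154 = 0.05006
R_eff = 1/U_eff = 19.98 ft²·°F·h/BTU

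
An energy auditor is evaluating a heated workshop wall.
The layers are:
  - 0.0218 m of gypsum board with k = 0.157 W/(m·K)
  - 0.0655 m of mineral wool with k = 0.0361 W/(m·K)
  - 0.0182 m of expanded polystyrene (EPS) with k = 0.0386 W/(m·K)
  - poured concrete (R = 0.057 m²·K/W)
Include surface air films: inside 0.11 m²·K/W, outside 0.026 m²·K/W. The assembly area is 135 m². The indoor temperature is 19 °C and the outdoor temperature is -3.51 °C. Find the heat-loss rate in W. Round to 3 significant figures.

1160 W

0.0218/0.157 = 0.1389
0.0655/0.0361 = 1.814
0.0182/0.0386 = 0.4715
R_total = 0.11 + 0.1389 + 1.814 + 0.4715 + 0.057 + 0.026 = 2.618 m²·K/W
Q = A·ΔT/R = 135 × (19 − (-3.51)) / 2.618 = 1161 W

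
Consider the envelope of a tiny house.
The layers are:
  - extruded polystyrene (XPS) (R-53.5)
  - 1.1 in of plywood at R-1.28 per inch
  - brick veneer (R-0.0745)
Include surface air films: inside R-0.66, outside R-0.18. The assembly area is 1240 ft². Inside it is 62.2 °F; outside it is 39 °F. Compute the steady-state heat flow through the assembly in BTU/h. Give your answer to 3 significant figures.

515 BTU/h

1.1 × 1.28 = 1.408
R_total = 0.66 + 53.5 + 1.408 + 0.0745 + 0.18 = 55.82 ft²·°F·h/BTU
Q = A·ΔT/R = 1240 × (62.2 − 39) / 55.82 = 515.3 BTU/h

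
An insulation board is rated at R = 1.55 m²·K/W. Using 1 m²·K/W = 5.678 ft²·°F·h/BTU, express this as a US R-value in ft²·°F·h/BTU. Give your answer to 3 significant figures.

R_US = 1.55 × 5.678 = 8.801

8.80 ft²·°F·h/BTU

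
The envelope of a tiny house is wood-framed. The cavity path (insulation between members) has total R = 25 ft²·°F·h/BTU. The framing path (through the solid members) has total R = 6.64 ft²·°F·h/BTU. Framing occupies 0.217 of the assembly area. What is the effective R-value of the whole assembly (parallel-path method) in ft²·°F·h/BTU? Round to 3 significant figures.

15.6 ft²·°F·h/BTU

U_eff = 0.783/25 + 0.217/6.64 = 0.03132 + 0.03268 = 0.064
R_eff = 1/U_eff = 15.62 ft²·°F·h/BTU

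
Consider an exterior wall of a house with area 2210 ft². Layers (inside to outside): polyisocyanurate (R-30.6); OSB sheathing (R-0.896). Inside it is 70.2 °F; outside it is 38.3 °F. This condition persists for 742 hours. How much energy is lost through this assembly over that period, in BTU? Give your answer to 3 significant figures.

R_total = 30.6 + 0.896 = 31.5 ft²·°F·h/BTU
Q = 2210 × (70.2 − 38.3) / 31.5 = 2238 BTU/h
E = 2238 × 742 = 1661000 BTU

1660000 BTU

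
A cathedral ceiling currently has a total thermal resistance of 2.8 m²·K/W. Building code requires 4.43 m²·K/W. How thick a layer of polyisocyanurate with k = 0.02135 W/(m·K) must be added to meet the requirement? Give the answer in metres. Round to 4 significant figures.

0.03480 m

ΔR = 4.43 − 2.8 = 1.63 m²·K/W
L = ΔR × k = 1.63 × 0.02135 = 0.0348 m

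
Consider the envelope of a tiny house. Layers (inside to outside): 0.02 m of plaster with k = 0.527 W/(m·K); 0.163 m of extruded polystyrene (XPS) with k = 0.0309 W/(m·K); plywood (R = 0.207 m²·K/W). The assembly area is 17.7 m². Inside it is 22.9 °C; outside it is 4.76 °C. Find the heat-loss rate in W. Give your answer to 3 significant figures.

58.2 W

0.02/0.527 = 0.03795
0.163/0.0309 = 5.275
R_total = 0.03795 + 5.275 + 0.207 = 5.52 m²·K/W
Q = A·ΔT/R = 17.7 × (22.9 − 4.76) / 5.52 = 58.17 W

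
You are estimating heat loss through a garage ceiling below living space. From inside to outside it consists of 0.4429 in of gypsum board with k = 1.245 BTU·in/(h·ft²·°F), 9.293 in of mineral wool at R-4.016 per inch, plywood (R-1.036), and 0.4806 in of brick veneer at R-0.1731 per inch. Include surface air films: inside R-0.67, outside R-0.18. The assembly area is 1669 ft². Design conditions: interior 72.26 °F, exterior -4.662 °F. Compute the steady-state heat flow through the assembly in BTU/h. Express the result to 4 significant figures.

3238 BTU/h

0.4429/1.245 = 0.35574
9.293 × 4.016 = 37.321
0.4806 × 0.1731 = 0.083192
R_total = 0.67 + 0.35574 + 37.321 + 1.036 + 0.083192 + 0.18 = 39.646 ft²·°F·h/BTU
Q = A·ΔT/R = 1669 × (72.26 − (-4.662)) / 39.646 = 3238.3 BTU/h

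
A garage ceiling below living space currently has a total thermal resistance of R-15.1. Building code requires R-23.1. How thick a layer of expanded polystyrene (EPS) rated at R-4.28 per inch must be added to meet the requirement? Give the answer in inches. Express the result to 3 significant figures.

1.87 in

ΔR = 23.1 − 15.1 = 8 ft²·°F·h/BTU
L = ΔR / (R/in) = 8/4.28 = 1.869 in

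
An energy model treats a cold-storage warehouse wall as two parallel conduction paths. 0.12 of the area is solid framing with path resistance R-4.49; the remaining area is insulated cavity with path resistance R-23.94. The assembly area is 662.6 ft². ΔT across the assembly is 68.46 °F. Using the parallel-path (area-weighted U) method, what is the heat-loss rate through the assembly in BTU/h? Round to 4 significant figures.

2880 BTU/h

U_eff = 0.88/23.94 + 0.12/4.49 = 0.036759 + 0.026726 = 0.063485
R_eff = 1/U_eff = 15.752 ft²·°F·h/BTU
Q = 662.6 × 68.46 / 15.752 = 2879.8 BTU/h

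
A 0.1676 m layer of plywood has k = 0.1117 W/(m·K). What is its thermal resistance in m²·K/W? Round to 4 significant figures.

R = L/k = 0.1676/0.1117 = 1.5004 m²·K/W

1.500 m²·K/W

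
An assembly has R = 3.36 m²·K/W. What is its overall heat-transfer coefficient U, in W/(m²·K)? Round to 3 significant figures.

U = 1/R = 1/3.36 = 0.2976

0.298 W/(m²·K)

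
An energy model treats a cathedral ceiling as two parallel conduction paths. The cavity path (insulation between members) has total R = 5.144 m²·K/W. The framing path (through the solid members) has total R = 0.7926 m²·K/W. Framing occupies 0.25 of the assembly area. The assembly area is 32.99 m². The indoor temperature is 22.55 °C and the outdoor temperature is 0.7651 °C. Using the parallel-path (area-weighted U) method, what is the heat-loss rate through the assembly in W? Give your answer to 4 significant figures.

U_eff = 0.75/5.144 + 0.25/0.7926 = 0.1458 + 0.31542 = 0.46122
R_eff = 1/U_eff = 2.1682 m²·K/W
Q = 32.99 × (22.55 − 0.7651) / 2.1682 = 331.47 W

331.5 W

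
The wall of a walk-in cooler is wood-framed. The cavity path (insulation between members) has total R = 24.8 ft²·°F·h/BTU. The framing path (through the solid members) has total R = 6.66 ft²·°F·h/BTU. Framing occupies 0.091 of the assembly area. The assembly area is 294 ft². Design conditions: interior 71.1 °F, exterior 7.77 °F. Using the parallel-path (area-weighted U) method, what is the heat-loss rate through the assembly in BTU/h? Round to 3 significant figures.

U_eff = 0.909/24.8 + 0.091/6.66 = 0.03665 + 0.01366 = 0.05032
R_eff = 1/U_eff = 19.87 ft²·°F·h/BTU
Q = 294 × (71.1 − 7.77) / 19.87 = 936.9 BTU/h

937 BTU/h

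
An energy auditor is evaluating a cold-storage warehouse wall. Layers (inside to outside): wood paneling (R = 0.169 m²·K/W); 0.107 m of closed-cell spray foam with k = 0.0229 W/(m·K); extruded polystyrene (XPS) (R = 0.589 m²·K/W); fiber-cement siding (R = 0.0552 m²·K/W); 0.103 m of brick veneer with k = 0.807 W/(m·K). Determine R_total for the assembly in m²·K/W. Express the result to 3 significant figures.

5.61 m²·K/W

0.107/0.0229 = 4.672
0.103/0.807 = 0.1276
R_total = 0.169 + 4.672 + 0.589 + 0.0552 + 0.1276 = 5.613 m²·K/W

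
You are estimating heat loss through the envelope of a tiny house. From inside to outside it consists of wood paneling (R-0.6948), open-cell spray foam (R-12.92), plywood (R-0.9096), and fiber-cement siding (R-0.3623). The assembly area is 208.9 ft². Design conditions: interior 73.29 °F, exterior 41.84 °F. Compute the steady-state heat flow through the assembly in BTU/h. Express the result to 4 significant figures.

R_total = 0.6948 + 12.92 + 0.9096 + 0.3623 = 14.887 ft²·°F·h/BTU
Q = A·ΔT/R = 208.9 × (73.29 − 41.84) / 14.887 = 441.33 BTU/h

441.3 BTU/h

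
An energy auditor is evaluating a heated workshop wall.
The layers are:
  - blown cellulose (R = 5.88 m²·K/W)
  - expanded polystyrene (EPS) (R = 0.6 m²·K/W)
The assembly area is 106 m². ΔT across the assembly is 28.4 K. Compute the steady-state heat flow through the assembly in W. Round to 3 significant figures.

R_total = 5.88 + 0.6 = 6.48 m²·K/W
Q = A·ΔT/R = 106 × 28.4 / 6.48 = 464.6 W

465 W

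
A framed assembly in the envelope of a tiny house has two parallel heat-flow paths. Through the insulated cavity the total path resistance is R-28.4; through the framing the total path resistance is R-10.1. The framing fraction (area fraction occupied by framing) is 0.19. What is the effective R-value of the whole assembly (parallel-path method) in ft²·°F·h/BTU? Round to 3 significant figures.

21.1 ft²·°F·h/BTU

U_eff = 0.81/28.4 + 0.19/10.1 = 0.02852 + 0.01881 = 0.04733
R_eff = 1/U_eff = 21.13 ft²·°F·h/BTU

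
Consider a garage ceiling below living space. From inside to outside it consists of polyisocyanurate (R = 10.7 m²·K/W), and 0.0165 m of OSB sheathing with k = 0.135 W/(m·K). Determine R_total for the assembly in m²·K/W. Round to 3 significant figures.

0.0165/0.135 = 0.1222
R_total = 10.7 + 0.1222 = 10.82 m²·K/W

10.8 m²·K/W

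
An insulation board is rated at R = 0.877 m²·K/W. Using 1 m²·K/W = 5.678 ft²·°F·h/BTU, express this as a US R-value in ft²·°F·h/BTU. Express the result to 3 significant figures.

R_US = 0.877 × 5.678 = 4.98

4.98 ft²·°F·h/BTU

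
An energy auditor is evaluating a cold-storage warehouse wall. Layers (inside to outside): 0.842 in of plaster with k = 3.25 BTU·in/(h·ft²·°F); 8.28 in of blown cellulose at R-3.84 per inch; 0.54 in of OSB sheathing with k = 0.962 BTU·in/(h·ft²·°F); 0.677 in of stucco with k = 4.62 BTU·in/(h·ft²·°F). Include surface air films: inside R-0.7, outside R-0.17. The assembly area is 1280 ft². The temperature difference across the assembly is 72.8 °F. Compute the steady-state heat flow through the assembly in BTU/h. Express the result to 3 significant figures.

0.842/3.25 = 0.2591
8.28 × 3.84 = 31.8
0.54/0.962 = 0.5613
0.677/4.62 = 0.1465
R_total = 0.7 + 0.2591 + 31.8 + 0.5613 + 0.1465 + 0.17 = 33.63 ft²·°F·h/BTU
Q = A·ΔT/R = 1280 × 72.8 / 33.63 = 2771 BTU/h

2770 BTU/h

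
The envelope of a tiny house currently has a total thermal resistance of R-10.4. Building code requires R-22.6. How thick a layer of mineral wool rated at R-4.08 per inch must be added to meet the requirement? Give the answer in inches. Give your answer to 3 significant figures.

ΔR = 22.6 − 10.4 = 12.2 ft²·°F·h/BTU
L = ΔR / (R/in) = 12.2/4.08 = 2.99 in

2.99 in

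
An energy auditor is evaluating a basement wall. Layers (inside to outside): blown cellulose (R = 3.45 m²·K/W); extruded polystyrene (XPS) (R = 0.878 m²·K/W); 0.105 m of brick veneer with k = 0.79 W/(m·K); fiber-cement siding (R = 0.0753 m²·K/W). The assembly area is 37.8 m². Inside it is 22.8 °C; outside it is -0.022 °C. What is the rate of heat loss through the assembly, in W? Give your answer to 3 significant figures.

0.105/0.79 = 0.1329
R_total = 3.45 + 0.878 + 0.1329 + 0.0753 = 4.536 m²·K/W
Q = A·ΔT/R = 37.8 × (22.8 − (-0.022)) / 4.536 = 190.2 W

190 W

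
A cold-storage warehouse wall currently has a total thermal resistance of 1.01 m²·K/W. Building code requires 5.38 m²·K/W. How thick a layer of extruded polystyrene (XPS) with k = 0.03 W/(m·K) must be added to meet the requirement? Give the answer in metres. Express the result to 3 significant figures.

ΔR = 5.38 − 1.01 = 4.37 m²·K/W
L = ΔR × k = 4.37 × 0.03 = 0.1311 m

0.131 m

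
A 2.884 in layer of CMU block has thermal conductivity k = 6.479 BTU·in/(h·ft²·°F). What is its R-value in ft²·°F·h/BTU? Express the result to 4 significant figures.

R = L/k = 2.884/6.479 = 0.44513 ft²·°F·h/BTU

0.4451 ft²·°F·h/BTU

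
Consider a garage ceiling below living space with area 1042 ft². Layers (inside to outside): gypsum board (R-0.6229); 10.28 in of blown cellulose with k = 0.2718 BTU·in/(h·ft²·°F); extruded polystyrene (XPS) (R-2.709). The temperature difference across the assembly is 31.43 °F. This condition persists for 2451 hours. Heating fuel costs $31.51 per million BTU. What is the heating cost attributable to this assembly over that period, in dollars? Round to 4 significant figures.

10.28/0.2718 = 37.822
R_total = 0.6229 + 37.822 + 2.709 = 41.154 ft²·°F·h/BTU
Q = 1042 × 31.43 / 41.154 = 795.8 BTU/h
E = 795.8 × 2451 = 1950500 BTU
Cost = 1950500/10⁶ × 31.51 = $61.46

61.46 dollars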